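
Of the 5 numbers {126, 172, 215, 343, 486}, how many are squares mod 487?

(126/487) = -1 → non-residue.
(172/487) = -1 → non-residue.
(215/487) = +1 → QR.
(343/487) = -1 → non-residue.
(486/487) = -1 → non-residue.
Total quadratic residues among the 5: 1.

1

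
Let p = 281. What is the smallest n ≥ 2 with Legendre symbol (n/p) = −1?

3

(2/281) = +1, so 2 is a residue.
(3/281) = −1, so 3 is the smallest positive non-residue mod 281.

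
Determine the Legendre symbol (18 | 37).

-1

Pull out 2: since 37 ≡ 5 (mod 8), (2/37) = -1.
Reciprocity: 9 ≡ 1 and 37 ≡ 1 (mod 4), so (9/37) = +(37/9).
Reduce top mod 9: now compute (1/9).
Reached (1/9) = 1. Collecting the sign flips along the way, the symbol is -1.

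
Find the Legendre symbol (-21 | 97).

First reduce: -21 ≡ 76 (mod 97).
Pull out 2^2: since 97 ≡ 1 (mod 8), (2/97) = +1, so (2/97)^2 = +1.
Reciprocity: 19 ≡ 3 and 97 ≡ 1 (mod 4), so (19/97) = +(97/19).
Reduce top mod 19: now compute (2/19).
Pull out 2: since 19 ≡ 3 (mod 8), (2/19) = -1.
Reached (1/19) = 1. Collecting the sign flips along the way, the symbol is -1.

-1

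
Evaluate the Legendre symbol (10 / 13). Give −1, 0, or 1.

Euler's criterion: (10/13) ≡ 10^6 (mod 13).
10^2 ≡ 9 (mod 13)
10^4 ≡ 3 (mod 13)
10^6 = 10^(4+2) ≡ 1 (mod 13).
Result is 1, so (10/13) = 1.

1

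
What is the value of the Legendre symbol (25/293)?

1

Reciprocity: 25 ≡ 1 and 293 ≡ 1 (mod 4), so (25/293) = +(293/25).
Reduce top mod 25: now compute (18/25).
Pull out 2: since 25 ≡ 1 (mod 8), (2/25) = +1.
Reciprocity: 9 ≡ 1 and 25 ≡ 1 (mod 4), so (9/25) = +(25/9).
Reduce top mod 9: now compute (7/9).
Reciprocity: 7 ≡ 3 and 9 ≡ 1 (mod 4), so (7/9) = +(9/7).
Reduce top mod 7: now compute (2/7).
Pull out 2: since 7 ≡ 7 (mod 8), (2/7) = +1.
Reached (1/7) = 1. Collecting the sign flips along the way, the symbol is +1.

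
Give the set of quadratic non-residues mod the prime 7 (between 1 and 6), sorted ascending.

3, 5, 6

Square k = 1,…,3 (k and 7−k give the same square):
1²=1, 2²=4, 3²≡2 (mod 7).
The residues are {1, 2, 4}; the non-residues are the remaining 3 nonzero classes.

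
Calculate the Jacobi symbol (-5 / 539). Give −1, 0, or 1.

First reduce: -5 ≡ 534 (mod 539).
Pull out 2: since 539 ≡ 3 (mod 8), (2/539) = -1.
Reciprocity: 267 ≡ 3 and 539 ≡ 3 (mod 4), so (267/539) = −(539/267).
Reduce top mod 267: now compute (5/267).
Reciprocity: 5 ≡ 1 and 267 ≡ 3 (mod 4), so (5/267) = +(267/5).
Reduce top mod 5: now compute (2/5).
Pull out 2: since 5 ≡ 5 (mod 8), (2/5) = -1.
Reached (1/5) = 1. Collecting the sign flips along the way, the symbol is -1.

-1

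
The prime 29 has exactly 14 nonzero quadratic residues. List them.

1 4 5 6 7 9 13 16 20 22 23 24 25 28

Square k = 1,…,14 (k and 29−k give the same square):
1²=1, 2²=4, 3²=9, 4²=16, 5²=25, 6²≡7, 7²≡20, 8²≡6, 9²≡23, 10²≡13, 11²≡5, 12²≡28, 13²≡24, 14²≡22 (mod 29).
So the quadratic residues mod 29 are {1, 4, 5, 6, 7, 9, 13, 16, 20, 22, 23, 24, 25, 28}.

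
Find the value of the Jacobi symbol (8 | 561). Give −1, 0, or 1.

1

Pull out 2^3: since 561 ≡ 1 (mod 8), (2/561) = +1, so (2/561)^3 = +1.
Reached (1/561) = 1. Collecting the sign flips along the way, the symbol is +1.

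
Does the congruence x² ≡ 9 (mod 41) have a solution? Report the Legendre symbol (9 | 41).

Reciprocity: 9 ≡ 1 and 41 ≡ 1 (mod 4), so (9/41) = +(41/9).
Reduce top mod 9: now compute (5/9).
Reciprocity: 5 ≡ 1 and 9 ≡ 1 (mod 4), so (5/9) = +(9/5).
Reduce top mod 5: now compute (4/5).
Pull out 2^2: since 5 ≡ 5 (mod 8), (2/5) = -1, so (2/5)^2 = +1.
Reached (1/5) = 1. Collecting the sign flips along the way, the symbol is +1.

1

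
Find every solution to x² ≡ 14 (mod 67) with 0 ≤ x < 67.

9, 58

Since 67 ≡ 3 (mod 4), a square root of 14 is 14^((67+1)/4) = 14^17 mod 67.
Repeated squaring: 14^2≡62, 14^4≡25, 14^8≡22, 14^16≡15 (mod 67).
14^17 = 14^(16+1) ≡ 9 (mod 67).
Check: 9² = 81 ≡ 14 (mod 67). The two roots are 9 and 58.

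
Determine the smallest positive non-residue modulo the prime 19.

(2/19) = −1, so 2 is the smallest positive non-residue mod 19.

2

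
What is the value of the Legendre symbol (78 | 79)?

-1

Euler's criterion: (78/79) ≡ 78^39 (mod 79).
78^2 ≡ 1 (mod 79)
78^4 ≡ 1 (mod 79)
78^8 ≡ 1 (mod 79)
78^16 ≡ 1 (mod 79)
78^32 ≡ 1 (mod 79)
78^39 = 78^(32+4+2+1) ≡ 78 (mod 79).
Result is 78 ≡ −1, so (78/79) = −1.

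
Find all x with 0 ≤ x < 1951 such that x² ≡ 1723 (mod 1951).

75, 1876

Since 1951 ≡ 3 (mod 4), a square root of 1723 is 1723^((1951+1)/4) = 1723^488 mod 1951.
Repeated squaring: 1723^2≡1258, 1723^4≡303, 1723^8≡112, 1723^16≡838, 1723^32≡1835, 1723^64≡1750, 1723^128≡1381, 1723^256≡1034 (mod 1951).
1723^488 = 1723^(256+128+64+32+8) ≡ 1876 (mod 1951).
Check: 1876² = 3519376 ≡ 1723 (mod 1951). The two roots are 75 and 1876.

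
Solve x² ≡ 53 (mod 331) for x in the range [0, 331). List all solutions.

66, 265

Since 331 ≡ 3 (mod 4), a square root of 53 is 53^((331+1)/4) = 53^83 mod 331.
Repeated squaring: 53^2≡161, 53^4≡103, 53^8≡17, 53^16≡289, 53^32≡109, 53^64≡296 (mod 331).
53^83 = 53^(64+16+2+1) ≡ 265 (mod 331).
Check: 265² = 70225 ≡ 53 (mod 331). The two roots are 66 and 265.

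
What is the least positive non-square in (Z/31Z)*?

3

(2/31) = +1, so 2 is a residue.
(3/31) = −1, so 3 is the smallest positive non-residue mod 31.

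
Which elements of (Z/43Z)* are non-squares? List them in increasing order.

2,3,5,7,8,12,18,19,20,22,26,27,28,29,30,32,33,34,37,39,42

Square k = 1,…,21 (k and 43−k give the same square):
1²=1, 2²=4, 3²=9, 4²=16, 5²=25, 6²=36, 7²≡6, 8²≡21, 9²≡38, 10²≡14, 11²≡35, 12²≡15, 13²≡40, 14²≡24, 15²≡10, 16²≡41, 17²≡31, 18²≡23, 19²≡17, 20²≡13, 21²≡11 (mod 43).
The residues are {1, 4, 6, 9, 10, 11, 13, 14, 15, 16, 17, 21, 23, 24, 25, 31, 35, 36, 38, 40, 41}; the non-residues are the remaining 21 nonzero classes.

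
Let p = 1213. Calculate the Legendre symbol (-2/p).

First reduce: -2 ≡ 1211 (mod 1213).
Reciprocity: 1211 ≡ 3 and 1213 ≡ 1 (mod 4), so (1211/1213) = +(1213/1211).
Reduce top mod 1211: now compute (2/1211).
Pull out 2: since 1211 ≡ 3 (mod 8), (2/1211) = -1.
Reached (1/1211) = 1. Collecting the sign flips along the way, the symbol is -1.

-1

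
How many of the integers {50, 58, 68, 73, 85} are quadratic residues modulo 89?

(50/89) = +1 → QR.
(58/89) = -1 → non-residue.
(68/89) = +1 → QR.
(73/89) = +1 → QR.
(85/89) = +1 → QR.
Total quadratic residues among the 5: 4.

4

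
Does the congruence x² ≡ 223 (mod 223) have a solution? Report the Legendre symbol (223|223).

First reduce: 223 ≡ 0 (mod 223).
Top reduces to 0: gcd > 1, so the symbol is 0.

0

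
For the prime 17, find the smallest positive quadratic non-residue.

(2/17) = +1, so 2 is a residue.
(3/17) = −1, so 3 is the smallest positive non-residue mod 17.

3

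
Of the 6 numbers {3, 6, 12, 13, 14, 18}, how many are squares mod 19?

(3/19) = -1 → non-residue.
(6/19) = +1 → QR.
(12/19) = -1 → non-residue.
(13/19) = -1 → non-residue.
(14/19) = -1 → non-residue.
(18/19) = -1 → non-residue.
Total quadratic residues among the 6: 1.

1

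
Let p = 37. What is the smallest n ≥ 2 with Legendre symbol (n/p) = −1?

(2/37) = −1, so 2 is the smallest positive non-residue mod 37.

2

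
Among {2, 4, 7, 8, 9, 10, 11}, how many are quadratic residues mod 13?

(2/13) = -1 → non-residue.
(4/13) = +1 → QR.
(7/13) = -1 → non-residue.
(8/13) = -1 → non-residue.
(9/13) = +1 → QR.
(10/13) = +1 → QR.
(11/13) = -1 → non-residue.
Total quadratic residues among the 7: 3.

3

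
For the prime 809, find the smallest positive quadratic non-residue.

3

(2/809) = +1, so 2 is a residue.
(3/809) = −1, so 3 is the smallest positive non-residue mod 809.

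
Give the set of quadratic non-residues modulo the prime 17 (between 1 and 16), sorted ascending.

3,5,6,7,10,11,12,14

Square k = 1,…,8 (k and 17−k give the same square):
1²=1, 2²=4, 3²=9, 4²=16, 5²≡8, 6²≡2, 7²≡15, 8²≡13 (mod 17).
The residues are {1, 2, 4, 8, 9, 13, 15, 16}; the non-residues are the remaining 8 nonzero classes.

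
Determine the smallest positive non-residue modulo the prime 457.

5

(2/457) = +1, so 2 is a residue.
(3/457) = +1, so 3 is a residue.
(4/457) = +1, so 4 is a residue.
(5/457) = −1, so 5 is the smallest positive non-residue mod 457.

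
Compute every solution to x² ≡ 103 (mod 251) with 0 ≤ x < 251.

75, 176

Since 251 ≡ 3 (mod 4), a square root of 103 is 103^((251+1)/4) = 103^63 mod 251.
Repeated squaring: 103^2≡67, 103^4≡222, 103^8≡88, 103^16≡214, 103^32≡114 (mod 251).
103^63 = 103^(32+16+8+4+2+1) ≡ 75 (mod 251).
Check: 75² = 5625 ≡ 103 (mod 251). The two roots are 75 and 176.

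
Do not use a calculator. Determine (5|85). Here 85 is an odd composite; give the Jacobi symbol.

Reciprocity: 5 ≡ 1 and 85 ≡ 1 (mod 4), so (5/85) = +(85/5).
Reduce top mod 5: now compute (0/5).
Top reduces to 0: gcd > 1, so the symbol is 0.

0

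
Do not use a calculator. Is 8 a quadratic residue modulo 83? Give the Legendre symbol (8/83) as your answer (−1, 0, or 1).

Euler's criterion: (8/83) ≡ 8^41 (mod 83).
8^2 ≡ 64 (mod 83)
8^4 ≡ 29 (mod 83)
8^8 ≡ 11 (mod 83)
8^16 ≡ 38 (mod 83)
8^32 ≡ 33 (mod 83)
8^41 = 8^(32+8+1) ≡ 82 (mod 83).
Result is 82 ≡ −1, so (8/83) = −1.

-1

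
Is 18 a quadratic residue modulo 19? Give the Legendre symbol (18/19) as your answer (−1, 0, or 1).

Euler's criterion: (18/19) ≡ 18^9 (mod 19).
18^2 ≡ 1 (mod 19)
18^4 ≡ 1 (mod 19)
18^8 ≡ 1 (mod 19)
18^9 = 18^(8+1) ≡ 18 (mod 19).
Result is 18 ≡ −1, so (18/19) = −1.

-1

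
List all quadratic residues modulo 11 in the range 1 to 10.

1, 3, 4, 5, 9

Square k = 1,…,5 (k and 11−k give the same square):
1²=1, 2²=4, 3²=9, 4²≡5, 5²≡3 (mod 11).
So the quadratic residues mod 11 are {1, 3, 4, 5, 9}.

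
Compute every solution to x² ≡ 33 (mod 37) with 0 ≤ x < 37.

37 ≡ 1 (mod 4), so we find a root by search.
Trying successive values, 12² = 144 ≡ 33 (mod 37). The other root is 37 − 12 = 25.

12, 25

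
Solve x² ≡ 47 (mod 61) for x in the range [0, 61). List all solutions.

13, 48

61 ≡ 1 (mod 4), so we find a root by search.
Trying successive values, 13² = 169 ≡ 47 (mod 61). The other root is 61 − 13 = 48.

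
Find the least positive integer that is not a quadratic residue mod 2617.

(2/2617) = +1, so 2 is a residue.
(3/2617) = +1, so 3 is a residue.
(4/2617) = +1, so 4 is a residue.
(5/2617) = −1, so 5 is the smallest positive non-residue mod 2617.

5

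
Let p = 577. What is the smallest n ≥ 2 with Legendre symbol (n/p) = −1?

(2/577) = +1, so 2 is a residue.
(3/577) = +1, so 3 is a residue.
(4/577) = +1, so 4 is a residue.
(5/577) = −1, so 5 is the smallest positive non-residue mod 577.

5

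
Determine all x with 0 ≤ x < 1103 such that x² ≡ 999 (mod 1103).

488, 615

Since 1103 ≡ 3 (mod 4), a square root of 999 is 999^((1103+1)/4) = 999^276 mod 1103.
Repeated squaring: 999^2≡889, 999^4≡573, 999^8≡738, 999^16≡865, 999^32≡391, 999^64≡667, 999^128≡380, 999^256≡1010 (mod 1103).
999^276 = 999^(256+16+4) ≡ 488 (mod 1103).
Check: 488² = 238144 ≡ 999 (mod 1103). The two roots are 488 and 615.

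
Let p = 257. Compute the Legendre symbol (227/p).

1

Euler's criterion: (227/257) ≡ 227^128 (mod 257).
227^2 ≡ 129 (mod 257)
227^4 ≡ 193 (mod 257)
227^8 ≡ 241 (mod 257)
227^16 ≡ 256 (mod 257)
227^32 ≡ 1 (mod 257)
227^64 ≡ 1 (mod 257)
227^128 ≡ 1 (mod 257)
227^128 = 227^(128) ≡ 1 (mod 257).
Result is 1, so (227/257) = 1.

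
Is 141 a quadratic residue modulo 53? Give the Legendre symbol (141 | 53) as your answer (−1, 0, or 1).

First reduce: 141 ≡ 35 (mod 53).
Reciprocity: 35 ≡ 3 and 53 ≡ 1 (mod 4), so (35/53) = +(53/35).
Reduce top mod 35: now compute (18/35).
Pull out 2: since 35 ≡ 3 (mod 8), (2/35) = -1.
Reciprocity: 9 ≡ 1 and 35 ≡ 3 (mod 4), so (9/35) = +(35/9).
Reduce top mod 9: now compute (8/9).
Pull out 2^3: since 9 ≡ 1 (mod 8), (2/9) = +1, so (2/9)^3 = +1.
Reached (1/9) = 1. Collecting the sign flips along the way, the symbol is -1.

-1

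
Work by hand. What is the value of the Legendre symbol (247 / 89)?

1

First reduce: 247 ≡ 69 (mod 89).
Reciprocity: 69 ≡ 1 and 89 ≡ 1 (mod 4), so (69/89) = +(89/69).
Reduce top mod 69: now compute (20/69).
Pull out 2^2: since 69 ≡ 5 (mod 8), (2/69) = -1, so (2/69)^2 = +1.
Reciprocity: 5 ≡ 1 and 69 ≡ 1 (mod 4), so (5/69) = +(69/5).
Reduce top mod 5: now compute (4/5).
Pull out 2^2: since 5 ≡ 5 (mod 8), (2/5) = -1, so (2/5)^2 = +1.
Reached (1/5) = 1. Collecting the sign flips along the way, the symbol is +1.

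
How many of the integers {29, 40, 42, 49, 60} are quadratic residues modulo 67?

(29/67) = +1 → QR.
(40/67) = +1 → QR.
(42/67) = -1 → non-residue.
(49/67) = +1 → QR.
(60/67) = +1 → QR.
Total quadratic residues among the 5: 4.

4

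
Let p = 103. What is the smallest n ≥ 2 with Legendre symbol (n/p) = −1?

3

(2/103) = +1, so 2 is a residue.
(3/103) = −1, so 3 is the smallest positive non-residue mod 103.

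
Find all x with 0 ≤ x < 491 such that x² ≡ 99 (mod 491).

Since 491 ≡ 3 (mod 4), a square root of 99 is 99^((491+1)/4) = 99^123 mod 491.
Repeated squaring: 99^2≡472, 99^4≡361, 99^8≡206, 99^16≡210, 99^32≡401, 99^64≡244 (mod 491).
99^123 = 99^(64+32+16+8+2+1) ≡ 334 (mod 491).
Check: 334² = 111556 ≡ 99 (mod 491). The two roots are 157 and 334.

157, 334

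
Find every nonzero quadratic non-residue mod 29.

Square k = 1,…,14 (k and 29−k give the same square):
1²=1, 2²=4, 3²=9, 4²=16, 5²=25, 6²≡7, 7²≡20, 8²≡6, 9²≡23, 10²≡13, 11²≡5, 12²≡28, 13²≡24, 14²≡22 (mod 29).
The residues are {1, 4, 5, 6, 7, 9, 13, 16, 20, 22, 23, 24, 25, 28}; the non-residues are the remaining 14 nonzero classes.

2, 3, 8, 10, 11, 12, 14, 15, 17, 18, 19, 21, 26, 27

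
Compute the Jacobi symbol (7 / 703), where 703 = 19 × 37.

1

Reciprocity: 7 ≡ 3 and 703 ≡ 3 (mod 4), so (7/703) = −(703/7).
Reduce top mod 7: now compute (3/7).
Reciprocity: 3 ≡ 3 and 7 ≡ 3 (mod 4), so (3/7) = −(7/3).
Reduce top mod 3: now compute (1/3).
Reached (1/3) = 1. Collecting the sign flips along the way, the symbol is +1.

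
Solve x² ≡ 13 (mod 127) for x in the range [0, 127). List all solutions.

Since 127 ≡ 3 (mod 4), a square root of 13 is 13^((127+1)/4) = 13^32 mod 127.
Repeated squaring: 13^2≡42, 13^4≡113, 13^8≡69, 13^16≡62, 13^32≡34 (mod 127).
13^32 = 13^(32) ≡ 34 (mod 127).
Check: 34² = 1156 ≡ 13 (mod 127). The two roots are 34 and 93.

34, 93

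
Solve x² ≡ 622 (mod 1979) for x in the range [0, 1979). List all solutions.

51, 1928

Since 1979 ≡ 3 (mod 4), a square root of 622 is 622^((1979+1)/4) = 622^495 mod 1979.
Repeated squaring: 622^2≡979, 622^4≡605, 622^8≡1889, 622^16≡184, 622^32≡213, 622^64≡1831, 622^128≡135, 622^256≡414 (mod 1979).
622^495 = 622^(256+128+64+32+8+4+2+1) ≡ 1928 (mod 1979).
Check: 1928² = 3717184 ≡ 622 (mod 1979). The two roots are 51 and 1928.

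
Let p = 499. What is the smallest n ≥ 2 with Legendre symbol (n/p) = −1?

2

(2/499) = −1, so 2 is the smallest positive non-residue mod 499.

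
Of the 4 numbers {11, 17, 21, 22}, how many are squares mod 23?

(11/23) = -1 → non-residue.
(17/23) = -1 → non-residue.
(21/23) = -1 → non-residue.
(22/23) = -1 → non-residue.
Total quadratic residues among the 4: 0.

0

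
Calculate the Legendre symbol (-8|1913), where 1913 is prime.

1

First reduce: -8 ≡ 1905 (mod 1913).
Reciprocity: 1905 ≡ 1 and 1913 ≡ 1 (mod 4), so (1905/1913) = +(1913/1905).
Reduce top mod 1905: now compute (8/1905).
Pull out 2^3: since 1905 ≡ 1 (mod 8), (2/1905) = +1, so (2/1905)^3 = +1.
Reached (1/1905) = 1. Collecting the sign flips along the way, the symbol is +1.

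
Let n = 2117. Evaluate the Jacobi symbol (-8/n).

First reduce: -8 ≡ 2109 (mod 2117).
Reciprocity: 2109 ≡ 1 and 2117 ≡ 1 (mod 4), so (2109/2117) = +(2117/2109).
Reduce top mod 2109: now compute (8/2109).
Pull out 2^3: since 2109 ≡ 5 (mod 8), (2/2109) = -1, so (2/2109)^3 = -1.
Reached (1/2109) = 1. Collecting the sign flips along the way, the symbol is -1.

-1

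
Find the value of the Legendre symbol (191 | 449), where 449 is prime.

1

Euler's criterion: (191/449) ≡ 191^224 (mod 449).
191^2 ≡ 112 (mod 449)
191^4 ≡ 421 (mod 449)
191^8 ≡ 335 (mod 449)
191^16 ≡ 424 (mod 449)
191^32 ≡ 176 (mod 449)
191^64 ≡ 444 (mod 449)
191^128 ≡ 25 (mod 449)
191^224 = 191^(128+64+32) ≡ 1 (mod 449).
Result is 1, so (191/449) = 1.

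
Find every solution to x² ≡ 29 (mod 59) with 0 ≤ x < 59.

Since 59 ≡ 3 (mod 4), a square root of 29 is 29^((59+1)/4) = 29^15 mod 59.
Repeated squaring: 29^2≡15, 29^4≡48, 29^8≡3 (mod 59).
29^15 = 29^(8+4+2+1) ≡ 41 (mod 59).
Check: 41² = 1681 ≡ 29 (mod 59). The two roots are 18 and 41.

18, 41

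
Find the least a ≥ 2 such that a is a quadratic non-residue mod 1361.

(2/1361) = +1, so 2 is a residue.
(3/1361) = −1, so 3 is the smallest positive non-residue mod 1361.

3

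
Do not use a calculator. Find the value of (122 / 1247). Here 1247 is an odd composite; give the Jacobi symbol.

1

Pull out 2: since 1247 ≡ 7 (mod 8), (2/1247) = +1.
Reciprocity: 61 ≡ 1 and 1247 ≡ 3 (mod 4), so (61/1247) = +(1247/61).
Reduce top mod 61: now compute (27/61).
Reciprocity: 27 ≡ 3 and 61 ≡ 1 (mod 4), so (27/61) = +(61/27).
Reduce top mod 27: now compute (7/27).
Reciprocity: 7 ≡ 3 and 27 ≡ 3 (mod 4), so (7/27) = −(27/7).
Reduce top mod 7: now compute (6/7).
Pull out 2: since 7 ≡ 7 (mod 8), (2/7) = +1.
Reciprocity: 3 ≡ 3 and 7 ≡ 3 (mod 4), so (3/7) = −(7/3).
Reduce top mod 3: now compute (1/3).
Reached (1/3) = 1. Collecting the sign flips along the way, the symbol is +1.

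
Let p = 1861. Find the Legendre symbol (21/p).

Reciprocity: 21 ≡ 1 and 1861 ≡ 1 (mod 4), so (21/1861) = +(1861/21).
Reduce top mod 21: now compute (13/21).
Reciprocity: 13 ≡ 1 and 21 ≡ 1 (mod 4), so (13/21) = +(21/13).
Reduce top mod 13: now compute (8/13).
Pull out 2^3: since 13 ≡ 5 (mod 8), (2/13) = -1, so (2/13)^3 = -1.
Reached (1/13) = 1. Collecting the sign flips along the way, the symbol is -1.

-1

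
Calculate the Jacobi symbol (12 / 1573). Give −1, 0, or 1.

Pull out 2^2: since 1573 ≡ 5 (mod 8), (2/1573) = -1, so (2/1573)^2 = +1.
Reciprocity: 3 ≡ 3 and 1573 ≡ 1 (mod 4), so (3/1573) = +(1573/3).
Reduce top mod 3: now compute (1/3).
Reached (1/3) = 1. Collecting the sign flips along the way, the symbol is +1.

1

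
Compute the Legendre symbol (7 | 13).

-1

Reciprocity: 7 ≡ 3 and 13 ≡ 1 (mod 4), so (7/13) = +(13/7).
Reduce top mod 7: now compute (6/7).
Pull out 2: since 7 ≡ 7 (mod 8), (2/7) = +1.
Reciprocity: 3 ≡ 3 and 7 ≡ 3 (mod 4), so (3/7) = −(7/3).
Reduce top mod 3: now compute (1/3).
Reached (1/3) = 1. Collecting the sign flips along the way, the symbol is -1.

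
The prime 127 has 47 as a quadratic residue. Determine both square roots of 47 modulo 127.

38, 89

Since 127 ≡ 3 (mod 4), a square root of 47 is 47^((127+1)/4) = 47^32 mod 127.
Repeated squaring: 47^2≡50, 47^4≡87, 47^8≡76, 47^16≡61, 47^32≡38 (mod 127).
47^32 = 47^(32) ≡ 38 (mod 127).
Check: 38² = 1444 ≡ 47 (mod 127). The two roots are 38 and 89.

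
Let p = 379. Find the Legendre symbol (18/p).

Pull out 2: since 379 ≡ 3 (mod 8), (2/379) = -1.
Reciprocity: 9 ≡ 1 and 379 ≡ 3 (mod 4), so (9/379) = +(379/9).
Reduce top mod 9: now compute (1/9).
Reached (1/9) = 1. Collecting the sign flips along the way, the symbol is -1.

-1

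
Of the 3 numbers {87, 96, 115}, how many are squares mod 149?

(87/149) = -1 → non-residue.
(96/149) = +1 → QR.
(115/149) = -1 → non-residue.
Total quadratic residues among the 3: 1.

1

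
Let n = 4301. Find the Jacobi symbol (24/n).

1

Pull out 2^3: since 4301 ≡ 5 (mod 8), (2/4301) = -1, so (2/4301)^3 = -1.
Reciprocity: 3 ≡ 3 and 4301 ≡ 1 (mod 4), so (3/4301) = +(4301/3).
Reduce top mod 3: now compute (2/3).
Pull out 2: since 3 ≡ 3 (mod 8), (2/3) = -1.
Reached (1/3) = 1. Collecting the sign flips along the way, the symbol is +1.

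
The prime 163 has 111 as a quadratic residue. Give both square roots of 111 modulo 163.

33, 130

Since 163 ≡ 3 (mod 4), a square root of 111 is 111^((163+1)/4) = 111^41 mod 163.
Repeated squaring: 111^2≡96, 111^4≡88, 111^8≡83, 111^16≡43, 111^32≡56 (mod 163).
111^41 = 111^(32+8+1) ≡ 33 (mod 163).
Check: 33² = 1089 ≡ 111 (mod 163). The two roots are 33 and 130.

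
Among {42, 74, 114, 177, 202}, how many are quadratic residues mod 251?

(42/251) = -1 → non-residue.
(74/251) = +1 → QR.
(114/251) = +1 → QR.
(177/251) = -1 → non-residue.
(202/251) = -1 → non-residue.
Total quadratic residues among the 5: 2.

2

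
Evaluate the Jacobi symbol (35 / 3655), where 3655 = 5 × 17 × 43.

Reciprocity: 35 ≡ 3 and 3655 ≡ 3 (mod 4), so (35/3655) = −(3655/35).
Reduce top mod 35: now compute (15/35).
Reciprocity: 15 ≡ 3 and 35 ≡ 3 (mod 4), so (15/35) = −(35/15).
Reduce top mod 15: now compute (5/15).
Reciprocity: 5 ≡ 1 and 15 ≡ 3 (mod 4), so (5/15) = +(15/5).
Reduce top mod 5: now compute (0/5).
Top reduces to 0: gcd > 1, so the symbol is 0.

0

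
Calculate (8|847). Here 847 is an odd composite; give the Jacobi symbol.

1

Pull out 2^3: since 847 ≡ 7 (mod 8), (2/847) = +1, so (2/847)^3 = +1.
Reached (1/847) = 1. Collecting the sign flips along the way, the symbol is +1.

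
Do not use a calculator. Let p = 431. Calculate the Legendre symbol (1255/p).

-1

Euler's criterion: (1255/431) ≡ 393^215 (mod 431).
393^2 ≡ 151 (mod 431)
393^4 ≡ 389 (mod 431)
393^8 ≡ 40 (mod 431)
393^16 ≡ 307 (mod 431)
393^32 ≡ 291 (mod 431)
393^64 ≡ 205 (mod 431)
393^128 ≡ 218 (mod 431)
393^215 = 393^(128+64+16+4+2+1) ≡ 430 (mod 431).
Result is 430 ≡ −1, so (1255/431) = −1.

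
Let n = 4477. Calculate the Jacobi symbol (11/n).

0

Reciprocity: 11 ≡ 3 and 4477 ≡ 1 (mod 4), so (11/4477) = +(4477/11).
Reduce top mod 11: now compute (0/11).
Top reduces to 0: gcd > 1, so the symbol is 0.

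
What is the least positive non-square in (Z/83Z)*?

2

(2/83) = −1, so 2 is the smallest positive non-residue mod 83.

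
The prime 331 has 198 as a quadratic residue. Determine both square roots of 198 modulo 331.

Since 331 ≡ 3 (mod 4), a square root of 198 is 198^((331+1)/4) = 198^83 mod 331.
Repeated squaring: 198^2≡146, 198^4≡132, 198^8≡212, 198^16≡259, 198^32≡219, 198^64≡297 (mod 331).
198^83 = 198^(64+16+2+1) ≡ 308 (mod 331).
Check: 308² = 94864 ≡ 198 (mod 331). The two roots are 23 and 308.

23, 308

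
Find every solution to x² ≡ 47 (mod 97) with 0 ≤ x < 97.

12, 85

97 ≡ 1 (mod 4), so we find a root by search.
Trying successive values, 12² = 144 ≡ 47 (mod 97). The other root is 97 − 12 = 85.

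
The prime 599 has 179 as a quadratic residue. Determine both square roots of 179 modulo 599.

182, 417

Since 599 ≡ 3 (mod 4), a square root of 179 is 179^((599+1)/4) = 179^150 mod 599.
Repeated squaring: 179^2≡294, 179^4≡180, 179^8≡54, 179^16≡520, 179^32≡251, 179^64≡106, 179^128≡454 (mod 599).
179^150 = 179^(128+16+4+2) ≡ 417 (mod 599).
Check: 417² = 173889 ≡ 179 (mod 599). The two roots are 182 and 417.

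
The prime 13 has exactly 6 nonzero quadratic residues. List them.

Square k = 1,…,6 (k and 13−k give the same square):
1²=1, 2²=4, 3²=9, 4²≡3, 5²≡12, 6²≡10 (mod 13).
So the quadratic residues mod 13 are {1, 3, 4, 9, 10, 12}.

1, 3, 4, 9, 10, 12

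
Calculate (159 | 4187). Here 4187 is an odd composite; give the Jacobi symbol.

0

Reciprocity: 159 ≡ 3 and 4187 ≡ 3 (mod 4), so (159/4187) = −(4187/159).
Reduce top mod 159: now compute (53/159).
Reciprocity: 53 ≡ 1 and 159 ≡ 3 (mod 4), so (53/159) = +(159/53).
Reduce top mod 53: now compute (0/53).
Top reduces to 0: gcd > 1, so the symbol is 0.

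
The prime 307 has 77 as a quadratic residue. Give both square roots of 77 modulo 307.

Since 307 ≡ 3 (mod 4), a square root of 77 is 77^((307+1)/4) = 77^77 mod 307.
Repeated squaring: 77^2≡96, 77^4≡6, 77^8≡36, 77^16≡68, 77^32≡19, 77^64≡54 (mod 307).
77^77 = 77^(64+8+4+1) ≡ 153 (mod 307).
Check: 153² = 23409 ≡ 77 (mod 307). The two roots are 153 and 154.

153, 154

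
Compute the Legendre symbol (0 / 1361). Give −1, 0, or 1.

0

Top reduces to 0: gcd > 1, so the symbol is 0.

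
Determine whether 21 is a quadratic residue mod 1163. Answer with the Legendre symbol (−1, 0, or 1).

-1

Euler's criterion: (21/1163) ≡ 21^581 (mod 1163).
21^2 ≡ 441 (mod 1163)
21^4 ≡ 260 (mod 1163)
21^8 ≡ 146 (mod 1163)
21^16 ≡ 382 (mod 1163)
21^32 ≡ 549 (mod 1163)
21^64 ≡ 184 (mod 1163)
21^128 ≡ 129 (mod 1163)
21^256 ≡ 359 (mod 1163)
21^512 ≡ 951 (mod 1163)
21^581 = 21^(512+64+4+1) ≡ 1162 (mod 1163).
Result is 1162 ≡ −1, so (21/1163) = −1.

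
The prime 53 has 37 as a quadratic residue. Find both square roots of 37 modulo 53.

14, 39

53 ≡ 1 (mod 4), so we find a root by search.
Trying successive values, 14² = 196 ≡ 37 (mod 53). The other root is 53 − 14 = 39.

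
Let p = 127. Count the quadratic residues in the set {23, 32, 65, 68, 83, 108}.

2

(23/127) = -1 → non-residue.
(32/127) = +1 → QR.
(65/127) = -1 → non-residue.
(68/127) = +1 → QR.
(83/127) = -1 → non-residue.
(108/127) = -1 → non-residue.
Total quadratic residues among the 6: 2.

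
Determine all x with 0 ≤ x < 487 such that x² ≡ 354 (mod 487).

Since 487 ≡ 3 (mod 4), a square root of 354 is 354^((487+1)/4) = 354^122 mod 487.
Repeated squaring: 354^2≡157, 354^4≡299, 354^8≡280, 354^16≡480, 354^32≡49, 354^64≡453 (mod 487).
354^122 = 354^(64+32+16+8+2) ≡ 29 (mod 487).
Check: 29² = 841 ≡ 354 (mod 487). The two roots are 29 and 458.

29, 458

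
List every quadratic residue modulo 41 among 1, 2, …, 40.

1,2,4,5,8,9,10,16,18,20,21,23,25,31,32,33,36,37,39,40

Square k = 1,…,20 (k and 41−k give the same square):
1²=1, 2²=4, 3²=9, 4²=16, 5²=25, 6²=36, 7²≡8, 8²≡23, 9²≡40, 10²≡18, 11²≡39, 12²≡21, 13²≡5, 14²≡32, 15²≡20, 16²≡10, 17²≡2, 18²≡37, 19²≡33, 20²≡31 (mod 41).
So the quadratic residues mod 41 are {1, 2, 4, 5, 8, 9, 10, 16, 18, 20, 21, 23, 25, 31, 32, 33, 36, 37, 39, 40}.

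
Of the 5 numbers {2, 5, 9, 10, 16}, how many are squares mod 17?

(2/17) = +1 → QR.
(5/17) = -1 → non-residue.
(9/17) = +1 → QR.
(10/17) = -1 → non-residue.
(16/17) = +1 → QR.
Total quadratic residues among the 5: 3.

3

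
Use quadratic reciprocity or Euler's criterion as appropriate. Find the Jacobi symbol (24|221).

Pull out 2^3: since 221 ≡ 5 (mod 8), (2/221) = -1, so (2/221)^3 = -1.
Reciprocity: 3 ≡ 3 and 221 ≡ 1 (mod 4), so (3/221) = +(221/3).
Reduce top mod 3: now compute (2/3).
Pull out 2: since 3 ≡ 3 (mod 8), (2/3) = -1.
Reached (1/3) = 1. Collecting the sign flips along the way, the symbol is +1.

1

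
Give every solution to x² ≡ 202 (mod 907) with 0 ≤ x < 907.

303, 604

Since 907 ≡ 3 (mod 4), a square root of 202 is 202^((907+1)/4) = 202^227 mod 907.
Repeated squaring: 202^2≡896, 202^4≡121, 202^8≡129, 202^16≡315, 202^32≡362, 202^64≡436, 202^128≡533 (mod 907).
202^227 = 202^(128+64+32+2+1) ≡ 303 (mod 907).
Check: 303² = 91809 ≡ 202 (mod 907). The two roots are 303 and 604.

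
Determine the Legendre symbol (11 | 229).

1

Reciprocity: 11 ≡ 3 and 229 ≡ 1 (mod 4), so (11/229) = +(229/11).
Reduce top mod 11: now compute (9/11).
Reciprocity: 9 ≡ 1 and 11 ≡ 3 (mod 4), so (9/11) = +(11/9).
Reduce top mod 9: now compute (2/9).
Pull out 2: since 9 ≡ 1 (mod 8), (2/9) = +1.
Reached (1/9) = 1. Collecting the sign flips along the way, the symbol is +1.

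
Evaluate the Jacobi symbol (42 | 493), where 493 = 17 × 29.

Pull out 2: since 493 ≡ 5 (mod 8), (2/493) = -1.
Reciprocity: 21 ≡ 1 and 493 ≡ 1 (mod 4), so (21/493) = +(493/21).
Reduce top mod 21: now compute (10/21).
Pull out 2: since 21 ≡ 5 (mod 8), (2/21) = -1.
Reciprocity: 5 ≡ 1 and 21 ≡ 1 (mod 4), so (5/21) = +(21/5).
Reduce top mod 5: now compute (1/5).
Reached (1/5) = 1. Collecting the sign flips along the way, the symbol is +1.

1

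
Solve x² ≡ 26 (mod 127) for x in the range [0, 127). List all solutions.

36, 91

Since 127 ≡ 3 (mod 4), a square root of 26 is 26^((127+1)/4) = 26^32 mod 127.
Repeated squaring: 26^2≡41, 26^4≡30, 26^8≡11, 26^16≡121, 26^32≡36 (mod 127).
26^32 = 26^(32) ≡ 36 (mod 127).
Check: 36² = 1296 ≡ 26 (mod 127). The two roots are 36 and 91.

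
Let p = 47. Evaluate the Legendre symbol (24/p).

1

Euler's criterion: (24/47) ≡ 24^23 (mod 47).
24^2 ≡ 12 (mod 47)
24^4 ≡ 3 (mod 47)
24^8 ≡ 9 (mod 47)
24^16 ≡ 34 (mod 47)
24^23 = 24^(16+4+2+1) ≡ 1 (mod 47).
Result is 1, so (24/47) = 1.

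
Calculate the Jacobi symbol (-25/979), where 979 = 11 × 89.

First reduce: -25 ≡ 954 (mod 979).
Pull out 2: since 979 ≡ 3 (mod 8), (2/979) = -1.
Reciprocity: 477 ≡ 1 and 979 ≡ 3 (mod 4), so (477/979) = +(979/477).
Reduce top mod 477: now compute (25/477).
Reciprocity: 25 ≡ 1 and 477 ≡ 1 (mod 4), so (25/477) = +(477/25).
Reduce top mod 25: now compute (2/25).
Pull out 2: since 25 ≡ 1 (mod 8), (2/25) = +1.
Reached (1/25) = 1. Collecting the sign flips along the way, the symbol is -1.

-1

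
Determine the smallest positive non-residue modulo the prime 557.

(2/557) = −1, so 2 is the smallest positive non-residue mod 557.

2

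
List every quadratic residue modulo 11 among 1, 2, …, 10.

1,3,4,5,9

Square k = 1,…,5 (k and 11−k give the same square):
1²=1, 2²=4, 3²=9, 4²≡5, 5²≡3 (mod 11).
So the quadratic residues mod 11 are {1, 3, 4, 5, 9}.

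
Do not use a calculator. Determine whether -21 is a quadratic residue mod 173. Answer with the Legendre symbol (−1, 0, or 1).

1

Euler's criterion: (-21/173) ≡ 152^86 (mod 173).
152^2 ≡ 95 (mod 173)
152^4 ≡ 29 (mod 173)
152^8 ≡ 149 (mod 173)
152^16 ≡ 57 (mod 173)
152^32 ≡ 135 (mod 173)
152^64 ≡ 60 (mod 173)
152^86 = 152^(64+16+4+2) ≡ 1 (mod 173).
Result is 1, so (-21/173) = 1.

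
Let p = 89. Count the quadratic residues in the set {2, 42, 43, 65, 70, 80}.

(2/89) = +1 → QR.
(42/89) = +1 → QR.
(43/89) = -1 → non-residue.
(65/89) = -1 → non-residue.
(70/89) = -1 → non-residue.
(80/89) = +1 → QR.
Total quadratic residues among the 6: 3.

3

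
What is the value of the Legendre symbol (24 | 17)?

-1

First reduce: 24 ≡ 7 (mod 17).
Reciprocity: 7 ≡ 3 and 17 ≡ 1 (mod 4), so (7/17) = +(17/7).
Reduce top mod 7: now compute (3/7).
Reciprocity: 3 ≡ 3 and 7 ≡ 3 (mod 4), so (3/7) = −(7/3).
Reduce top mod 3: now compute (1/3).
Reached (1/3) = 1. Collecting the sign flips along the way, the symbol is -1.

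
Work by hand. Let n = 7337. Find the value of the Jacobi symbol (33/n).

0

Reciprocity: 33 ≡ 1 and 7337 ≡ 1 (mod 4), so (33/7337) = +(7337/33).
Reduce top mod 33: now compute (11/33).
Reciprocity: 11 ≡ 3 and 33 ≡ 1 (mod 4), so (11/33) = +(33/11).
Reduce top mod 11: now compute (0/11).
Top reduces to 0: gcd > 1, so the symbol is 0.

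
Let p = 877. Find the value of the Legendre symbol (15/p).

-1

Euler's criterion: (15/877) ≡ 15^438 (mod 877).
15^2 ≡ 225 (mod 877)
15^4 ≡ 636 (mod 877)
15^8 ≡ 199 (mod 877)
15^16 ≡ 136 (mod 877)
15^32 ≡ 79 (mod 877)
15^64 ≡ 102 (mod 877)
15^128 ≡ 757 (mod 877)
15^256 ≡ 368 (mod 877)
15^438 = 15^(256+128+32+16+4+2) ≡ 876 (mod 877).
Result is 876 ≡ −1, so (15/877) = −1.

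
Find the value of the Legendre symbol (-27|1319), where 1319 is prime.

-1

First reduce: -27 ≡ 1292 (mod 1319).
Pull out 2^2: since 1319 ≡ 7 (mod 8), (2/1319) = +1, so (2/1319)^2 = +1.
Reciprocity: 323 ≡ 3 and 1319 ≡ 3 (mod 4), so (323/1319) = −(1319/323).
Reduce top mod 323: now compute (27/323).
Reciprocity: 27 ≡ 3 and 323 ≡ 3 (mod 4), so (27/323) = −(323/27).
Reduce top mod 27: now compute (26/27).
Pull out 2: since 27 ≡ 3 (mod 8), (2/27) = -1.
Reciprocity: 13 ≡ 1 and 27 ≡ 3 (mod 4), so (13/27) = +(27/13).
Reduce top mod 13: now compute (1/13).
Reached (1/13) = 1. Collecting the sign flips along the way, the symbol is -1.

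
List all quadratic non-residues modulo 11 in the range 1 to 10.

2, 6, 7, 8, 10

Square k = 1,…,5 (k and 11−k give the same square):
1²=1, 2²=4, 3²=9, 4²≡5, 5²≡3 (mod 11).
The residues are {1, 3, 4, 5, 9}; the non-residues are the remaining 5 nonzero classes.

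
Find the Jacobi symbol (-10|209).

First reduce: -10 ≡ 199 (mod 209).
Reciprocity: 199 ≡ 3 and 209 ≡ 1 (mod 4), so (199/209) = +(209/199).
Reduce top mod 199: now compute (10/199).
Pull out 2: since 199 ≡ 7 (mod 8), (2/199) = +1.
Reciprocity: 5 ≡ 1 and 199 ≡ 3 (mod 4), so (5/199) = +(199/5).
Reduce top mod 5: now compute (4/5).
Pull out 2^2: since 5 ≡ 5 (mod 8), (2/5) = -1, so (2/5)^2 = +1.
Reached (1/5) = 1. Collecting the sign flips along the way, the symbol is +1.

1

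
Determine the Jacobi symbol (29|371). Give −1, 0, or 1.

Reciprocity: 29 ≡ 1 and 371 ≡ 3 (mod 4), so (29/371) = +(371/29).
Reduce top mod 29: now compute (23/29).
Reciprocity: 23 ≡ 3 and 29 ≡ 1 (mod 4), so (23/29) = +(29/23).
Reduce top mod 23: now compute (6/23).
Pull out 2: since 23 ≡ 7 (mod 8), (2/23) = +1.
Reciprocity: 3 ≡ 3 and 23 ≡ 3 (mod 4), so (3/23) = −(23/3).
Reduce top mod 3: now compute (2/3).
Pull out 2: since 3 ≡ 3 (mod 8), (2/3) = -1.
Reached (1/3) = 1. Collecting the sign flips along the way, the symbol is +1.

1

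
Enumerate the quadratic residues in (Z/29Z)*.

1 4 5 6 7 9 13 16 20 22 23 24 25 28

Square k = 1,…,14 (k and 29−k give the same square):
1²=1, 2²=4, 3²=9, 4²=16, 5²=25, 6²≡7, 7²≡20, 8²≡6, 9²≡23, 10²≡13, 11²≡5, 12²≡28, 13²≡24, 14²≡22 (mod 29).
So the quadratic residues mod 29 are {1, 4, 5, 6, 7, 9, 13, 16, 20, 22, 23, 24, 25, 28}.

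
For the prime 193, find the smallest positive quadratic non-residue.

(2/193) = +1, so 2 is a residue.
(3/193) = +1, so 3 is a residue.
(4/193) = +1, so 4 is a residue.
(5/193) = −1, so 5 is the smallest positive non-residue mod 193.

5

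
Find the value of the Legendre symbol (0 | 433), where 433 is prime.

0

Top reduces to 0: gcd > 1, so the symbol is 0.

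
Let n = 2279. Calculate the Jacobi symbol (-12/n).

First reduce: -12 ≡ 2267 (mod 2279).
Reciprocity: 2267 ≡ 3 and 2279 ≡ 3 (mod 4), so (2267/2279) = −(2279/2267).
Reduce top mod 2267: now compute (12/2267).
Pull out 2^2: since 2267 ≡ 3 (mod 8), (2/2267) = -1, so (2/2267)^2 = +1.
Reciprocity: 3 ≡ 3 and 2267 ≡ 3 (mod 4), so (3/2267) = −(2267/3).
Reduce top mod 3: now compute (2/3).
Pull out 2: since 3 ≡ 3 (mod 8), (2/3) = -1.
Reached (1/3) = 1. Collecting the sign flips along the way, the symbol is -1.

-1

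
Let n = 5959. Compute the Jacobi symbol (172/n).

-1

Pull out 2^2: since 5959 ≡ 7 (mod 8), (2/5959) = +1, so (2/5959)^2 = +1.
Reciprocity: 43 ≡ 3 and 5959 ≡ 3 (mod 4), so (43/5959) = −(5959/43).
Reduce top mod 43: now compute (25/43).
Reciprocity: 25 ≡ 1 and 43 ≡ 3 (mod 4), so (25/43) = +(43/25).
Reduce top mod 25: now compute (18/25).
Pull out 2: since 25 ≡ 1 (mod 8), (2/25) = +1.
Reciprocity: 9 ≡ 1 and 25 ≡ 1 (mod 4), so (9/25) = +(25/9).
Reduce top mod 9: now compute (7/9).
Reciprocity: 7 ≡ 3 and 9 ≡ 1 (mod 4), so (7/9) = +(9/7).
Reduce top mod 7: now compute (2/7).
Pull out 2: since 7 ≡ 7 (mod 8), (2/7) = +1.
Reached (1/7) = 1. Collecting the sign flips along the way, the symbol is -1.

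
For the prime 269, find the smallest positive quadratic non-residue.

(2/269) = −1, so 2 is the smallest positive non-residue mod 269.

2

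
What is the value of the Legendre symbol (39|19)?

1

First reduce: 39 ≡ 1 (mod 19).
Reached (1/19) = 1. Collecting the sign flips along the way, the symbol is +1.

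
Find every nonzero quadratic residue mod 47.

1,2,3,4,6,7,8,9,12,14,16,17,18,21,24,25,27,28,32,34,36,37,42

Square k = 1,…,23 (k and 47−k give the same square):
1²=1, 2²=4, 3²=9, 4²=16, 5²=25, 6²=36, 7²≡2, 8²≡17, 9²≡34, 10²≡6, 11²≡27, 12²≡3, 13²≡28, 14²≡8, 15²≡37, 16²≡21, 17²≡7, 18²≡42, 19²≡32, 20²≡24, 21²≡18, 22²≡14, 23²≡12 (mod 47).
So the quadratic residues mod 47 are {1, 2, 3, 4, 6, 7, 8, 9, 12, 14, 16, 17, 18, 21, 24, 25, 27, 28, 32, 34, 36, 37, 42}.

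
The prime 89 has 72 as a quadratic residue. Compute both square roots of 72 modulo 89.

89 ≡ 1 (mod 4), so we find a root by search.
Trying successive values, 28² = 784 ≡ 72 (mod 89). The other root is 89 − 28 = 61.

28, 61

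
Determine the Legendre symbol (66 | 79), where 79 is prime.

Pull out 2: since 79 ≡ 7 (mod 8), (2/79) = +1.
Reciprocity: 33 ≡ 1 and 79 ≡ 3 (mod 4), so (33/79) = +(79/33).
Reduce top mod 33: now compute (13/33).
Reciprocity: 13 ≡ 1 and 33 ≡ 1 (mod 4), so (13/33) = +(33/13).
Reduce top mod 13: now compute (7/13).
Reciprocity: 7 ≡ 3 and 13 ≡ 1 (mod 4), so (7/13) = +(13/7).
Reduce top mod 7: now compute (6/7).
Pull out 2: since 7 ≡ 7 (mod 8), (2/7) = +1.
Reciprocity: 3 ≡ 3 and 7 ≡ 3 (mod 4), so (3/7) = −(7/3).
Reduce top mod 3: now compute (1/3).
Reached (1/3) = 1. Collecting the sign flips along the way, the symbol is -1.

-1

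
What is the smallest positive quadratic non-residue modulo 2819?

2

(2/2819) = −1, so 2 is the smallest positive non-residue mod 2819.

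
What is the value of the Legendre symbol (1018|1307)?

-1

Pull out 2: since 1307 ≡ 3 (mod 8), (2/1307) = -1.
Reciprocity: 509 ≡ 1 and 1307 ≡ 3 (mod 4), so (509/1307) = +(1307/509).
Reduce top mod 509: now compute (289/509).
Reciprocity: 289 ≡ 1 and 509 ≡ 1 (mod 4), so (289/509) = +(509/289).
Reduce top mod 289: now compute (220/289).
Pull out 2^2: since 289 ≡ 1 (mod 8), (2/289) = +1, so (2/289)^2 = +1.
Reciprocity: 55 ≡ 3 and 289 ≡ 1 (mod 4), so (55/289) = +(289/55).
Reduce top mod 55: now compute (14/55).
Pull out 2: since 55 ≡ 7 (mod 8), (2/55) = +1.
Reciprocity: 7 ≡ 3 and 55 ≡ 3 (mod 4), so (7/55) = −(55/7).
Reduce top mod 7: now compute (6/7).
Pull out 2: since 7 ≡ 7 (mod 8), (2/7) = +1.
Reciprocity: 3 ≡ 3 and 7 ≡ 3 (mod 4), so (3/7) = −(7/3).
Reduce top mod 3: now compute (1/3).
Reached (1/3) = 1. Collecting the sign flips along the way, the symbol is -1.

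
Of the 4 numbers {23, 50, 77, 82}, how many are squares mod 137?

2

(23/137) = -1 → non-residue.
(50/137) = +1 → QR.
(77/137) = +1 → QR.
(82/137) = -1 → non-residue.
Total quadratic residues among the 4: 2.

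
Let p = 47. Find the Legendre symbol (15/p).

-1

Reciprocity: 15 ≡ 3 and 47 ≡ 3 (mod 4), so (15/47) = −(47/15).
Reduce top mod 15: now compute (2/15).
Pull out 2: since 15 ≡ 7 (mod 8), (2/15) = +1.
Reached (1/15) = 1. Collecting the sign flips along the way, the symbol is -1.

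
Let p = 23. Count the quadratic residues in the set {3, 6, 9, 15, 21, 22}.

3

(3/23) = +1 → QR.
(6/23) = +1 → QR.
(9/23) = +1 → QR.
(15/23) = -1 → non-residue.
(21/23) = -1 → non-residue.
(22/23) = -1 → non-residue.
Total quadratic residues among the 6: 3.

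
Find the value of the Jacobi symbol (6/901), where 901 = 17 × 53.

-1

Pull out 2: since 901 ≡ 5 (mod 8), (2/901) = -1.
Reciprocity: 3 ≡ 3 and 901 ≡ 1 (mod 4), so (3/901) = +(901/3).
Reduce top mod 3: now compute (1/3).
Reached (1/3) = 1. Collecting the sign flips along the way, the symbol is -1.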